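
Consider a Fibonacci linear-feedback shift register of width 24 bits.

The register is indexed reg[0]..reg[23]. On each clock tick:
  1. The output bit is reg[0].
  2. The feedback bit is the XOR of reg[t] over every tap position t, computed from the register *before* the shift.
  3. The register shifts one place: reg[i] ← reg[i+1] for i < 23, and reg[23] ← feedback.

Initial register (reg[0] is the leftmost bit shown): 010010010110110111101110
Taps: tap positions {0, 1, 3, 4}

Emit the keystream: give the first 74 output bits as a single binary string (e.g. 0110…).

01001001011011011110111000000110000001111010001001011010010011111101000110

tick  register→output (feedback)
  0  010010010110110111101110→0 (0)
  1  100100101101101111011100→1 (0)
  2  001001011011011110111000→0 (0)
  3  010010110110111101110000→0 (0)
  4  100101101101111011100000→1 (0)
  5  001011011011110111000000→0 (1)
  6  010110110111101110000001→0 (1)
  7  101101101111011100000011→1 (0)
  8  011011011110111000000110→0 (0)
  9  110110111101110000001100→1 (0)
 10  101101111011100000011000→1 (0)
 11  011011110111000000110000→0 (0)
 12  110111101110000001100000→1 (0)
 13  101111011100000011000000→1 (1)
 14  011110111000000110000001→0 (1)
 15  111101110000001100000011→1 (1)
 16  111011100000011000000111→1 (1)
 17  110111000000110000001111→1 (0)
 18  101110000001100000011110→1 (1)
 19  011100000011000000111101→0 (0)
 20  111000000110000001111010→1 (0)
 21  110000001100000011110100→1 (0)
 22  100000011000000111101000→1 (1)
 23  000000110000001111010001→0 (0)
 24  000001100000011110100010→0 (0)
 25  000011000000111101000100→0 (1)
 26  000110000001111010001001→0 (0)
 27  001100000011110100010010→0 (1)
 28  011000000111101000100101→0 (1)
 29  110000001111010001001011→1 (0)
 30  100000011110100010010110→1 (1)
 31  000000111101000100101101→0 (0)
 32  000001111010001001011010→0 (0)
 33  000011110100010010110100→0 (1)
 34  000111101000100101101001→0 (0)
 35  001111010001001011010010→0 (0)
 36  011110100010010110100100→0 (1)
 37  111101000100101101001001→1 (1)
 38  111010001001011010010011→1 (1)
 39  110100010010110100100111→1 (1)
 40  101000100101101001001111→1 (1)
 41  010001001011010010011111→0 (1)
 42  100010010110100100111111→1 (0)
 43  000100101101001001111110→0 (1)
 44  001001011010010011111101→0 (0)
 45  010010110100100111111010→0 (0)
 46  100101101001001111110100→1 (0)
 47  001011010010011111101000→0 (1)
 48  010110100100111111010001→0 (1)
 49  101101001001111110100011→1 (0)
 50  011010010011111101000110→0 (0)
 51  110100100111111010001100→1 (1)
 52  101001001111110100011001→1 (1)
 53  010010011111101000110011→0 (0)
 54  100100111111010001100110→1 (0)
 55  001001111110100011001100→0 (0)
 56  010011111101000110011000→0 (0)
 57  100111111010001100110000→1 (1)
 58  001111110100011001100001→0 (0)
 59  011111101000110011000010→0 (1)
 60  111111010001100110000101→1 (0)
 61  111110100011001100001010→1 (0)
 62  111101000110011000010100→1 (1)
 63  111010001100110000101001→1 (1)
 64  110100011001100001010011→1 (1)
 65  101000110011000010100111→1 (1)
 66  010001100110000101001111→0 (1)
 67  100011001100001010011111→1 (0)
 68  000110011000010100111110→0 (0)
 69  001100110000101001111100→0 (1)
 70  011001100001010011111001→0 (1)
 71  110011000010100111110011→1 (1)
 72  100110000101001111100111→1 (1)
 73  001100001010011111001111→0 (1)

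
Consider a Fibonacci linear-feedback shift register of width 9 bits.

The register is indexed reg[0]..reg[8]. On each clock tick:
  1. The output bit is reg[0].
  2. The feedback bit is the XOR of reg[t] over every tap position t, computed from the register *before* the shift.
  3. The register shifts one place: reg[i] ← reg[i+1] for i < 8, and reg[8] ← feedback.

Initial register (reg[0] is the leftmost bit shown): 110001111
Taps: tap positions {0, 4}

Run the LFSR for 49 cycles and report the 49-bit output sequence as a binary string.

step | reg (before) | out | fb
   0 | 110001111 | 1 | 1
   1 | 100011111 | 1 | 0
   2 | 000111110 | 0 | 1
   3 | 001111101 | 0 | 1
   4 | 011111011 | 0 | 1
   5 | 111110111 | 1 | 0
   6 | 111101110 | 1 | 1
   7 | 111011101 | 1 | 0
   8 | 110111010 | 1 | 0
   9 | 101110100 | 1 | 0
  10 | 011101000 | 0 | 0
  11 | 111010000 | 1 | 0
  12 | 110100000 | 1 | 1
  13 | 101000001 | 1 | 1
  14 | 010000011 | 0 | 0
  15 | 100000110 | 1 | 1
  16 | 000001101 | 0 | 0
  17 | 000011010 | 0 | 1
  18 | 000110101 | 0 | 1
  19 | 001101011 | 0 | 0
  20 | 011010110 | 0 | 1
  21 | 110101101 | 1 | 1
  22 | 101011011 | 1 | 0
  23 | 010110110 | 0 | 1
  24 | 101101101 | 1 | 1
  25 | 011011011 | 0 | 1
  26 | 110110111 | 1 | 0
  27 | 101101110 | 1 | 1
  28 | 011011101 | 0 | 1
  29 | 110111011 | 1 | 0
  30 | 101110110 | 1 | 0
  31 | 011101100 | 0 | 0
  32 | 111011000 | 1 | 0
  33 | 110110000 | 1 | 0
  34 | 101100000 | 1 | 1
  35 | 011000001 | 0 | 0
  36 | 110000010 | 1 | 1
  37 | 100000101 | 1 | 1
  38 | 000001011 | 0 | 0
  39 | 000010110 | 0 | 1
  40 | 000101101 | 0 | 0
  41 | 001011010 | 0 | 1
  42 | 010110101 | 0 | 1
  43 | 101101011 | 1 | 1
  44 | 011010111 | 0 | 1
  45 | 110101111 | 1 | 1
  46 | 101011111 | 1 | 0
  47 | 010111110 | 0 | 1
  48 | 101111101 | 1 | 0

1100011111011101000001101011011011101100000101101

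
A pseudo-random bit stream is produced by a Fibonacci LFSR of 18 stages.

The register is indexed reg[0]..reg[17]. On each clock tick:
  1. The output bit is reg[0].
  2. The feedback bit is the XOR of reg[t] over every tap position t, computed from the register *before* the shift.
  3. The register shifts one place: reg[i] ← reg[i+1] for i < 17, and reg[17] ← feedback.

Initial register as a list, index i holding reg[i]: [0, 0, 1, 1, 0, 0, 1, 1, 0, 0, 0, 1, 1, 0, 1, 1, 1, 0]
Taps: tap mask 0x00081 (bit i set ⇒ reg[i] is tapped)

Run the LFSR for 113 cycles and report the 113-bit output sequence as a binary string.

00110011000110111010111110110011000111011000111101110110100011010000110000000010110000110101100011011011110011010

step | reg (before) | out | fb
   0 | 001100110001101110 | 0 | 1
   1 | 011001100011011101 | 0 | 0
   2 | 110011000110111010 | 1 | 1
   3 | 100110001101110101 | 1 | 1
   4 | 001100011011101011 | 0 | 1
   5 | 011000110111010111 | 0 | 1
   6 | 110001101110101111 | 1 | 1
   7 | 100011011101011111 | 1 | 0
   8 | 000110111010111110 | 0 | 1
   9 | 001101110101111101 | 0 | 1
  10 | 011011101011111011 | 0 | 0
  11 | 110111010111110110 | 1 | 0
  12 | 101110101111101100 | 1 | 1
  13 | 011101011111011001 | 0 | 1
  14 | 111010111110110011 | 1 | 0
  15 | 110101111101100110 | 1 | 0
  16 | 101011111011001100 | 1 | 0
  17 | 010111110110011000 | 0 | 1
  18 | 101111101100110001 | 1 | 1
  19 | 011111011001100011 | 0 | 1
  20 | 111110110011000111 | 1 | 0
  21 | 111101100110001110 | 1 | 1
  22 | 111011001100011101 | 1 | 1
  23 | 110110011000111011 | 1 | 0
  24 | 101100110001110110 | 1 | 0
  25 | 011001100011101100 | 0 | 0
  26 | 110011000111011000 | 1 | 1
  27 | 100110001110110001 | 1 | 1
  28 | 001100011101100011 | 0 | 1
  29 | 011000111011000111 | 0 | 1
  30 | 110001110110001111 | 1 | 0
  31 | 100011101100011110 | 1 | 1
  32 | 000111011000111101 | 0 | 1
  33 | 001110110001111011 | 0 | 1
  34 | 011101100011110111 | 0 | 0
  35 | 111011000111101110 | 1 | 1
  36 | 110110001111011101 | 1 | 1
  37 | 101100011110111011 | 1 | 0
  38 | 011000111101110110 | 0 | 1
  39 | 110001111011101101 | 1 | 0
  40 | 100011110111011010 | 1 | 0
  41 | 000111101110110100 | 0 | 0
  42 | 001111011101101000 | 0 | 1
  43 | 011110111011010001 | 0 | 1
  44 | 111101110110100011 | 1 | 0
  45 | 111011101101000110 | 1 | 1
  46 | 110111011010001101 | 1 | 0
  47 | 101110110100011010 | 1 | 0
  48 | 011101101000110100 | 0 | 0
  49 | 111011010001101000 | 1 | 0
  50 | 110110100011010000 | 1 | 1
  51 | 101101000110100001 | 1 | 1
  52 | 011010001101000011 | 0 | 0
  53 | 110100011010000110 | 1 | 0
  54 | 101000110100001100 | 1 | 0
  55 | 010001101000011000 | 0 | 0
  56 | 100011010000110000 | 1 | 0
  57 | 000110100001100000 | 0 | 0
  58 | 001101000011000000 | 0 | 0
  59 | 011010000110000000 | 0 | 0
  60 | 110100001100000000 | 1 | 1
  61 | 101000011000000001 | 1 | 0
  62 | 010000110000000010 | 0 | 1
  63 | 100001100000000101 | 1 | 1
  64 | 000011000000001011 | 0 | 0
  65 | 000110000000010110 | 0 | 0
  66 | 001100000000101100 | 0 | 0
  67 | 011000000001011000 | 0 | 0
  68 | 110000000010110000 | 1 | 1
  69 | 100000000101100001 | 1 | 1
  70 | 000000001011000011 | 0 | 0
  71 | 000000010110000110 | 0 | 1
  72 | 000000101100001101 | 0 | 0
  73 | 000001011000011010 | 0 | 1
  74 | 000010110000110101 | 0 | 1
  75 | 000101100001101011 | 0 | 0
  76 | 001011000011010110 | 0 | 0
  77 | 010110000110101100 | 0 | 0
  78 | 101100001101011000 | 1 | 1
  79 | 011000011010110001 | 0 | 1
  80 | 110000110101100011 | 1 | 0
  81 | 100001101011000110 | 1 | 1
  82 | 000011010110001101 | 0 | 1
  83 | 000110101100011011 | 0 | 0
  84 | 001101011000110110 | 0 | 1
  85 | 011010110001101101 | 0 | 1
  86 | 110101100011011011 | 1 | 1
  87 | 101011000110110111 | 1 | 1
  88 | 010110001101101111 | 0 | 0
  89 | 101100011011011110 | 1 | 0
  90 | 011000110110111100 | 0 | 1
  91 | 110001101101111001 | 1 | 1
  92 | 100011011011110011 | 1 | 0
  93 | 000110110111100110 | 0 | 1
  94 | 001101101111001101 | 0 | 0
  95 | 011011011110011010 | 0 | 1
  96 | 110110111100110101 | 1 | 0
  97 | 101101111001101010 | 1 | 0
  98 | 011011110011010100 | 0 | 1
  99 | 110111100110101001 | 1 | 1
 100 | 101111001101010011 | 1 | 1
 101 | 011110011010100111 | 0 | 1
 102 | 111100110101001111 | 1 | 0
 103 | 111001101010011110 | 1 | 1
 104 | 110011010100111101 | 1 | 0
 105 | 100110101001111010 | 1 | 1
 106 | 001101010011110101 | 0 | 1
 107 | 011010100111101011 | 0 | 0
 108 | 110101001111010110 | 1 | 1
 109 | 101010011110101101 | 1 | 0
 110 | 010100111101011010 | 0 | 1
 111 | 101001111010110101 | 1 | 0
 112 | 010011110101101010 | 0 | 1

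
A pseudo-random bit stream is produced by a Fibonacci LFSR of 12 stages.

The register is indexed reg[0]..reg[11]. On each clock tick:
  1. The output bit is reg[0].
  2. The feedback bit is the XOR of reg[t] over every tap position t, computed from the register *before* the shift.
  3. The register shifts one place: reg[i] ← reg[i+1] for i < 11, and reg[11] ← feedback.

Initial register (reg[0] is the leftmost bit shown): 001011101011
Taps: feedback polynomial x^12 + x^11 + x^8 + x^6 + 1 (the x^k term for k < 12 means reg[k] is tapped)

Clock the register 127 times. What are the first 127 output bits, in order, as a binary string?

0010111010111101011100011111010100010011110000111111011100011100100011011100001010101000000011000101100000111011011011110101010

tick  register→output (feedback)
  0  001011101011→0 (1)
  1  010111010111→0 (1)
  2  101110101111→1 (0)
  3  011101011110→0 (1)
  4  111010111101→1 (0)
  5  110101111010→1 (1)
  6  101011110101→1 (1)
  7  010111101011→0 (1)
  8  101111010111→1 (0)
  9  011110101110→0 (0)
 10  111101011100→1 (0)
 11  111010111000→1 (1)
 12  110101110001→1 (1)
 13  101011100011→1 (1)
 14  010111000111→0 (1)
 15  101110001111→1 (1)
 16  011100011111→0 (0)
 17  111000111110→1 (1)
 18  110001111101→1 (0)
 19  100011111010→1 (1)
 20  000111110101→0 (0)
 21  001111101010→0 (0)
 22  011111010100→0 (0)
 23  111110101000→1 (1)
 24  111101010001→1 (0)
 25  111010100010→1 (0)
 26  110101000100→1 (1)
 27  101010001001→1 (1)
 28  010100010011→0 (1)
 29  101000100111→1 (1)
 30  010001001111→0 (0)
 31  100010011110→1 (0)
 32  000100111100→0 (0)
 33  001001111000→0 (0)
 34  010011110000→0 (1)
 35  100111100001→1 (1)
 36  001111000011→0 (1)
 37  011110000111→0 (1)
 38  111100001111→1 (1)
 39  111000011111→1 (1)
 40  110000111111→1 (0)
 41  100001111110→1 (1)
 42  000011111101→0 (1)
 43  000111111011→0 (1)
 44  001111110111→0 (0)
 45  011111101110→0 (0)
 46  111111011100→1 (0)
 47  111110111000→1 (1)
 48  111101110001→1 (1)
 49  111011100011→1 (1)
 50  110111000111→1 (0)
 51  101110001110→1 (0)
 52  011100011100→0 (1)
 53  111000111001→1 (0)
 54  110001110010→1 (0)
 55  100011100100→1 (0)
 56  000111001000→0 (1)
 57  001110010001→0 (1)
 58  011100100011→0 (0)
 59  111001000110→1 (1)
 60  110010001101→1 (1)
 61  100100011011→1 (1)
 62  001000110111→0 (0)
 63  010001101110→0 (0)
 64  100011011100→1 (0)
 65  000110111000→0 (0)
 66  001101110000→0 (1)
 67  011011100001→0 (0)
 68  110111000010→1 (1)
 69  101110000101→1 (0)
 70  011100001010→0 (1)
 71  111000010101→1 (0)
 72  110000101010→1 (1)
 73  100001010101→1 (0)
 74  000010101010→0 (0)
 75  000101010100→0 (0)
 76  001010101000→0 (0)
 77  010101010000→0 (0)
 78  101010100000→1 (0)
 79  010101000000→0 (0)
 80  101010000000→1 (1)
 81  010100000001→0 (1)
 82  101000000011→1 (0)
 83  010000000110→0 (0)
 84  100000001100→1 (0)
 85  000000011000→0 (1)
 86  000000110001→0 (0)
 87  000001100010→0 (1)
 88  000011000101→0 (1)
 89  000110001011→0 (0)
 90  001100010110→0 (0)
 91  011000101100→0 (0)
 92  110001011000→1 (0)
 93  100010110000→1 (0)
 94  000101100000→0 (1)
 95  001011000001→0 (1)
 96  010110000011→0 (1)
 97  101100000111→1 (0)
 98  011000001110→0 (1)
 99  110000011101→1 (1)
100  100000111011→1 (0)
101  000001110110→0 (1)
102  000011101101→0 (1)
103  000111011011→0 (0)
104  001110110110→0 (1)
105  011101101101→0 (1)
106  111011011011→1 (1)
107  110110110111→1 (1)
108  101101101111→1 (0)
109  011011011110→0 (1)
110  110110111101→1 (0)
111  101101111010→1 (1)
112  011011110101→0 (0)
113  110111101010→1 (1)
114  101111010101→1 (0)
115  011110101010→0 (0)
116  111101010100→1 (1)
117  111010101001→1 (0)
118  110101010010→1 (1)
119  101010100101→1 (1)
120  010101001011→0 (0)
121  101010010110→1 (1)
122  010100101101→0 (1)
123  101001011011→1 (1)
124  010010110111→0 (0)
125  100101101110→1 (1)
126  001011011101→0 (0)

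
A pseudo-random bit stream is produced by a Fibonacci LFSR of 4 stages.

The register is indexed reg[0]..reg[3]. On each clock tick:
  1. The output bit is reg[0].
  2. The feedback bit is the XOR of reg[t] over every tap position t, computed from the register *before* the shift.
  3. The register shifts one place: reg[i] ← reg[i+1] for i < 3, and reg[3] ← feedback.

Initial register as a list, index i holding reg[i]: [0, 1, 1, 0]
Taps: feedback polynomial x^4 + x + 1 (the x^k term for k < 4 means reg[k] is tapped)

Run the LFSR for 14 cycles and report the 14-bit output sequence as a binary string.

step | reg (before) | out | fb
   0 | 0110 | 0 | 1
   1 | 1101 | 1 | 0
   2 | 1010 | 1 | 1
   3 | 0101 | 0 | 1
   4 | 1011 | 1 | 1
   5 | 0111 | 0 | 1
   6 | 1111 | 1 | 0
   7 | 1110 | 1 | 0
   8 | 1100 | 1 | 0
   9 | 1000 | 1 | 1
  10 | 0001 | 0 | 0
  11 | 0010 | 0 | 0
  12 | 0100 | 0 | 1
  13 | 1001 | 1 | 1

01101011110001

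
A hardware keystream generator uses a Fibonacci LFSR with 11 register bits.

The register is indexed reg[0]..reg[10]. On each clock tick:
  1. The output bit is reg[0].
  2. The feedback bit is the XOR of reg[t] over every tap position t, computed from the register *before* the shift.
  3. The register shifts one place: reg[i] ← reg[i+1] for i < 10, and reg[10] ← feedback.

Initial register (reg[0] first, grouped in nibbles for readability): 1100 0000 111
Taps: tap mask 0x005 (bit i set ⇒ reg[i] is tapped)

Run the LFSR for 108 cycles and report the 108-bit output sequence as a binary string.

110000001111100001100011001111011111100101000011100010011011010111101100010010111010110010100011110001011001

k : reg_k → out_k, fb_k
0: 11000000111 → 1, fb=1
1: 10000001111 → 1, fb=1
2: 00000011111 → 0, fb=0
3: 00000111110 → 0, fb=0
4: 00001111100 → 0, fb=0
5: 00011111000 → 0, fb=0
6: 00111110000 → 0, fb=1
7: 01111100001 → 0, fb=1
8: 11111000011 → 1, fb=0
9: 11110000110 → 1, fb=0
10: 11100001100 → 1, fb=0
11: 11000011000 → 1, fb=1
12: 10000110001 → 1, fb=1
13: 00001100011 → 0, fb=0
14: 00011000110 → 0, fb=0
15: 00110001100 → 0, fb=1
16: 01100011001 → 0, fb=1
17: 11000110011 → 1, fb=1
18: 10001100111 → 1, fb=1
19: 00011001111 → 0, fb=0
20: 00110011110 → 0, fb=1
21: 01100111101 → 0, fb=1
22: 11001111011 → 1, fb=1
23: 10011110111 → 1, fb=1
24: 00111101111 → 0, fb=1
25: 01111011111 → 0, fb=1
26: 11110111111 → 1, fb=0
27: 11101111110 → 1, fb=0
28: 11011111100 → 1, fb=1
29: 10111111001 → 1, fb=0
30: 01111110010 → 0, fb=1
31: 11111100101 → 1, fb=0
32: 11111001010 → 1, fb=0
33: 11110010100 → 1, fb=0
34: 11100101000 → 1, fb=0
35: 11001010000 → 1, fb=1
36: 10010100001 → 1, fb=1
37: 00101000011 → 0, fb=1
38: 01010000111 → 0, fb=0
39: 10100001110 → 1, fb=0
40: 01000011100 → 0, fb=0
41: 10000111000 → 1, fb=1
42: 00001110001 → 0, fb=0
43: 00011100010 → 0, fb=0
44: 00111000100 → 0, fb=1
45: 01110001001 → 0, fb=1
46: 11100010011 → 1, fb=0
47: 11000100110 → 1, fb=1
48: 10001001101 → 1, fb=1
49: 00010011011 → 0, fb=0
50: 00100110110 → 0, fb=1
51: 01001101101 → 0, fb=0
52: 10011011010 → 1, fb=1
53: 00110110101 → 0, fb=1
54: 01101101011 → 0, fb=1
55: 11011010111 → 1, fb=1
56: 10110101111 → 1, fb=0
57: 01101011110 → 0, fb=1
58: 11010111101 → 1, fb=1
59: 10101111011 → 1, fb=0
60: 01011110110 → 0, fb=0
61: 10111101100 → 1, fb=0
62: 01111011000 → 0, fb=1
63: 11110110001 → 1, fb=0
64: 11101100010 → 1, fb=0
65: 11011000100 → 1, fb=1
66: 10110001001 → 1, fb=0
67: 01100010010 → 0, fb=1
68: 11000100101 → 1, fb=1
69: 10001001011 → 1, fb=1
70: 00010010111 → 0, fb=0
71: 00100101110 → 0, fb=1
72: 01001011101 → 0, fb=0
73: 10010111010 → 1, fb=1
74: 00101110101 → 0, fb=1
75: 01011101011 → 0, fb=0
76: 10111010110 → 1, fb=0
77: 01110101100 → 0, fb=1
78: 11101011001 → 1, fb=0
79: 11010110010 → 1, fb=1
80: 10101100101 → 1, fb=0
81: 01011001010 → 0, fb=0
82: 10110010100 → 1, fb=0
83: 01100101000 → 0, fb=1
84: 11001010001 → 1, fb=1
85: 10010100011 → 1, fb=1
86: 00101000111 → 0, fb=1
87: 01010001111 → 0, fb=0
88: 10100011110 → 1, fb=0
89: 01000111100 → 0, fb=0
90: 10001111000 → 1, fb=1
91: 00011110001 → 0, fb=0
92: 00111100010 → 0, fb=1
93: 01111000101 → 0, fb=1
94: 11110001011 → 1, fb=0
95: 11100010110 → 1, fb=0
96: 11000101100 → 1, fb=1
97: 10001011001 → 1, fb=1
98: 00010110011 → 0, fb=0
99: 00101100110 → 0, fb=1
100: 01011001101 → 0, fb=0
101: 10110011010 → 1, fb=0
102: 01100110100 → 0, fb=1
103: 11001101001 → 1, fb=1
104: 10011010011 → 1, fb=1
105: 00110100111 → 0, fb=1
106: 01101001111 → 0, fb=1
107: 11010011111 → 1, fb=1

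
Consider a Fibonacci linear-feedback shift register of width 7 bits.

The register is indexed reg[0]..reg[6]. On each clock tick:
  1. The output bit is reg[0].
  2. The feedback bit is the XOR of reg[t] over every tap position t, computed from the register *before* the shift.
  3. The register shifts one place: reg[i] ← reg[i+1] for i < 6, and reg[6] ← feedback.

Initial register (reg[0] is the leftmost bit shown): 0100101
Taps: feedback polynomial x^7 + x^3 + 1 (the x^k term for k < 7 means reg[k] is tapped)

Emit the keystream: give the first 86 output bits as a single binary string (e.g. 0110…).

tick  register→output (feedback)
  0  0100101→0 (0)
  1  1001010→1 (0)
  2  0010100→0 (0)
  3  0101000→0 (1)
  4  1010001→1 (1)
  5  0100011→0 (0)
  6  1000110→1 (1)
  7  0001101→0 (1)
  8  0011011→0 (1)
  9  0110111→0 (0)
 10  1101110→1 (0)
 11  1011100→1 (0)
 12  0111000→0 (1)
 13  1110001→1 (1)
 14  1100011→1 (1)
 15  1000111→1 (1)
 16  0001111→0 (1)
 17  0011111→0 (1)
 18  0111111→0 (1)
 19  1111111→1 (0)
 20  1111110→1 (0)
 21  1111100→1 (0)
 22  1111000→1 (0)
 23  1110000→1 (1)
 24  1100001→1 (1)
 25  1000011→1 (1)
 26  0000111→0 (0)
 27  0001110→0 (1)
 28  0011101→0 (1)
 29  0111011→0 (1)
 30  1110111→1 (1)
 31  1101111→1 (0)
 32  1011110→1 (0)
 33  0111100→0 (1)
 34  1111001→1 (0)
 35  1110010→1 (1)
 36  1100101→1 (1)
 37  1001011→1 (0)
 38  0010110→0 (0)
 39  0101100→0 (1)
 40  1011001→1 (0)
 41  0110010→0 (0)
 42  1100100→1 (1)
 43  1001001→1 (0)
 44  0010010→0 (0)
 45  0100100→0 (0)
 46  1001000→1 (0)
 47  0010000→0 (0)
 48  0100000→0 (0)
 49  1000000→1 (1)
 50  0000001→0 (0)
 51  0000010→0 (0)
 52  0000100→0 (0)
 53  0001000→0 (1)
 54  0010001→0 (0)
 55  0100010→0 (0)
 56  1000100→1 (1)
 57  0001001→0 (1)
 58  0010011→0 (0)
 59  0100110→0 (0)
 60  1001100→1 (0)
 61  0011000→0 (1)
 62  0110001→0 (0)
 63  1100010→1 (1)
 64  1000101→1 (1)
 65  0001011→0 (1)
 66  0010111→0 (0)
 67  0101110→0 (1)
 68  1011101→1 (0)
 69  0111010→0 (1)
 70  1110101→1 (1)
 71  1101011→1 (0)
 72  1010110→1 (1)
 73  0101101→0 (1)
 74  1011011→1 (0)
 75  0110110→0 (0)
 76  1101100→1 (0)
 77  1011000→1 (0)
 78  0110000→0 (0)
 79  1100000→1 (1)
 80  1000001→1 (1)
 81  0000011→0 (0)
 82  0000110→0 (0)
 83  0001100→0 (1)
 84  0011001→0 (1)
 85  0110011→0 (0)

01001010001101110001111111000011101111001011001001000000100010011000101110101101100000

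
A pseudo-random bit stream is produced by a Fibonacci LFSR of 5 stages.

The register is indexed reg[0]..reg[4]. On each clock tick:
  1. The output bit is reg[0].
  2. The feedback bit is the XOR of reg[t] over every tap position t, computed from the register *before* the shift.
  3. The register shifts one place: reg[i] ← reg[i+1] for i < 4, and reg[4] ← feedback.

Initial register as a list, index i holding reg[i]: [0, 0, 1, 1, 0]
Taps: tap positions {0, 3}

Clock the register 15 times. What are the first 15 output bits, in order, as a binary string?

001101001000010

tick  register→output (feedback)
  0  00110→0 (1)
  1  01101→0 (0)
  2  11010→1 (0)
  3  10100→1 (1)
  4  01001→0 (0)
  5  10010→1 (0)
  6  00100→0 (0)
  7  01000→0 (0)
  8  10000→1 (1)
  9  00001→0 (0)
 10  00010→0 (1)
 11  00101→0 (0)
 12  01010→0 (1)
 13  10101→1 (1)
 14  01011→0 (1)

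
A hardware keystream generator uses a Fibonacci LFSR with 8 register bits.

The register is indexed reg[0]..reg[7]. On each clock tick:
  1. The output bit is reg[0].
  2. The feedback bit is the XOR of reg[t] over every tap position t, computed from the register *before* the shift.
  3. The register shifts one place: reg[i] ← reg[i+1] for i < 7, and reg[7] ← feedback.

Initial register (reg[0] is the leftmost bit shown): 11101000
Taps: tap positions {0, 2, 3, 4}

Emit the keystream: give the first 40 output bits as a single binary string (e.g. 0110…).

k : reg_k → out_k, fb_k
0: 11101000 → 1, fb=1
1: 11010001 → 1, fb=0
2: 10100010 → 1, fb=0
3: 01000100 → 0, fb=0
4: 10001000 → 1, fb=0
5: 00010000 → 0, fb=1
6: 00100001 → 0, fb=1
7: 01000011 → 0, fb=0
8: 10000110 → 1, fb=1
9: 00001101 → 0, fb=1
10: 00011011 → 0, fb=0
11: 00110110 → 0, fb=0
12: 01101100 → 0, fb=0
13: 11011000 → 1, fb=1
14: 10110001 → 1, fb=1
15: 01100011 → 0, fb=1
16: 11000111 → 1, fb=1
17: 10001111 → 1, fb=0
18: 00011110 → 0, fb=0
19: 00111100 → 0, fb=1
20: 01111001 → 0, fb=1
21: 11110011 → 1, fb=1
22: 11100111 → 1, fb=0
23: 11001110 → 1, fb=0
24: 10011100 → 1, fb=1
25: 00111001 → 0, fb=1
26: 01110011 → 0, fb=0
27: 11100110 → 1, fb=0
28: 11001100 → 1, fb=0
29: 10011000 → 1, fb=1
30: 00110001 → 0, fb=0
31: 01100010 → 0, fb=1
32: 11000101 → 1, fb=1
33: 10001011 → 1, fb=0
34: 00010110 → 0, fb=1
35: 00101101 → 0, fb=0
36: 01011010 → 0, fb=0
37: 10110100 → 1, fb=1
38: 01101001 → 0, fb=0
39: 11010010 → 1, fb=0

1110100010000110110001111001110011000101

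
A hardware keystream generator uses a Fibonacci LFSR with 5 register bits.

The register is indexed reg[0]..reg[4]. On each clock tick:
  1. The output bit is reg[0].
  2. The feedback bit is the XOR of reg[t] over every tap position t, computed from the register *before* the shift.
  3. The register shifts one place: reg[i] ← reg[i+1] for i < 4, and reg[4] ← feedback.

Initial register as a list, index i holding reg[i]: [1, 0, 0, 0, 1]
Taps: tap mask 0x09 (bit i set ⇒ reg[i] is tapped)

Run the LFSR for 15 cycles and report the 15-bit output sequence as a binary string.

100011111001101

k : reg_k → out_k, fb_k
0: 10001 → 1, fb=1
1: 00011 → 0, fb=1
2: 00111 → 0, fb=1
3: 01111 → 0, fb=1
4: 11111 → 1, fb=0
5: 11110 → 1, fb=0
6: 11100 → 1, fb=1
7: 11001 → 1, fb=1
8: 10011 → 1, fb=0
9: 00110 → 0, fb=1
10: 01101 → 0, fb=0
11: 11010 → 1, fb=0
12: 10100 → 1, fb=1
13: 01001 → 0, fb=0
14: 10010 → 1, fb=0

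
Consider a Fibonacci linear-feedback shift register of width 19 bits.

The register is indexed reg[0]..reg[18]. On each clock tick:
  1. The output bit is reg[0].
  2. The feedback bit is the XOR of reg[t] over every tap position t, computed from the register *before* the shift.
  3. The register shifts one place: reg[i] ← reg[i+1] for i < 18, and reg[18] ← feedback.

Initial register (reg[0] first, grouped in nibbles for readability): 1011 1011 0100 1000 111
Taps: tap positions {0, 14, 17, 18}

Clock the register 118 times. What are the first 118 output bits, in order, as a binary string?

1011101101001000111101100111100010100010011111010010011100101000100000001000000110100111010101010111111101110111011100

step | reg (before) | out | fb
   0 | 1011101101001000111 | 1 | 1
   1 | 0111011010010001111 | 0 | 0
   2 | 1110110100100011110 | 1 | 1
   3 | 1101101001000111101 | 1 | 1
   4 | 1011010010001111011 | 1 | 0
   5 | 0110100100011110110 | 0 | 0
   6 | 1101001000111101100 | 1 | 1
   7 | 1010010001111011001 | 1 | 1
   8 | 0100100011110110011 | 0 | 1
   9 | 1001000111101100111 | 1 | 1
  10 | 0010001111011001111 | 0 | 0
  11 | 0100011110110011110 | 0 | 0
  12 | 1000111101100111100 | 1 | 0
  13 | 0001111011001111000 | 0 | 1
  14 | 0011110110011110001 | 0 | 0
  15 | 0111101100111100010 | 0 | 1
  16 | 1111011001111000101 | 1 | 0
  17 | 1110110011110001010 | 1 | 0
  18 | 1101100111100010100 | 1 | 0
  19 | 1011001111000101000 | 1 | 1
  20 | 0110011110001010001 | 0 | 0
  21 | 1100111100010100010 | 1 | 0
  22 | 1001111000101000100 | 1 | 1
  23 | 0011110001010001001 | 0 | 1
  24 | 0111100010100010011 | 0 | 1
  25 | 1111000101000100111 | 1 | 1
  26 | 1110001010001001111 | 1 | 1
  27 | 1100010100010011111 | 1 | 0
  28 | 1000101000100111110 | 1 | 1
  29 | 0001010001001111101 | 0 | 0
  30 | 0010100010011111010 | 0 | 0
  31 | 0101000100111110100 | 0 | 1
  32 | 1010001001111101001 | 1 | 0
  33 | 0100010011111010010 | 0 | 0
  34 | 1000100111110100100 | 1 | 1
  35 | 0001001111101001001 | 0 | 1
  36 | 0010011111010010011 | 0 | 1
  37 | 0100111110100100111 | 0 | 0
  38 | 1001111101001001110 | 1 | 0
  39 | 0011111010010011100 | 0 | 1
  40 | 0111110100100111001 | 0 | 0
  41 | 1111101001001110010 | 1 | 1
  42 | 1111010010011100101 | 1 | 0
  43 | 1110100100111001010 | 1 | 0
  44 | 1101001001110010100 | 1 | 0
  45 | 1010010011100101000 | 1 | 1
  46 | 0100100111001010001 | 0 | 0
  47 | 1001001110010100010 | 1 | 0
  48 | 0010011100101000100 | 0 | 0
  49 | 0100111001010001000 | 0 | 0
  50 | 1001110010100010000 | 1 | 0
  51 | 0011100101000100000 | 0 | 0
  52 | 0111001010001000000 | 0 | 0
  53 | 1110010100010000000 | 1 | 1
  54 | 1100101000100000001 | 1 | 0
  55 | 1001010001000000010 | 1 | 0
  56 | 0010100010000000100 | 0 | 0
  57 | 0101000100000001000 | 0 | 0
  58 | 1010001000000010000 | 1 | 0
  59 | 0100010000000100000 | 0 | 0
  60 | 1000100000001000000 | 1 | 1
  61 | 0001000000010000001 | 0 | 1
  62 | 0010000000100000011 | 0 | 0
  63 | 0100000001000000110 | 0 | 1
  64 | 1000000010000001101 | 1 | 0
  65 | 0000000100000011010 | 0 | 0
  66 | 0000001000000110100 | 0 | 1
  67 | 0000010000001101001 | 0 | 1
  68 | 0000100000011010011 | 0 | 1
  69 | 0001000000110100111 | 0 | 0
  70 | 0010000001101001110 | 0 | 1
  71 | 0100000011010011101 | 0 | 0
  72 | 1000000110100111010 | 1 | 1
  73 | 0000001101001110101 | 0 | 0
  74 | 0000011010011101010 | 0 | 1
  75 | 0000110100111010101 | 0 | 0
  76 | 0001101001110101010 | 0 | 1
  77 | 0011010011101010101 | 0 | 0
  78 | 0110100111010101010 | 0 | 1
  79 | 1101001110101010101 | 1 | 1
  80 | 1010011101010101011 | 1 | 1
  81 | 0100111010101010111 | 0 | 1
  82 | 1001110101010101111 | 1 | 1
  83 | 0011101010101011111 | 0 | 1
  84 | 0111010101010111111 | 0 | 1
  85 | 1110101010101111111 | 1 | 0
  86 | 1101010101011111110 | 1 | 1
  87 | 1010101010111111101 | 1 | 1
  88 | 0101010101111111011 | 0 | 1
  89 | 1010101011111110111 | 1 | 0
  90 | 0101010111111101110 | 0 | 1
  91 | 1010101111111011101 | 1 | 1
  92 | 0101011111110111011 | 0 | 1
  93 | 1010111111101110111 | 1 | 0
  94 | 0101111111011101110 | 0 | 1
  95 | 1011111110111011101 | 1 | 1
  96 | 0111111101110111011 | 0 | 1
  97 | 1111111011101110111 | 1 | 0
  98 | 1111110111011101110 | 1 | 0
  99 | 1111101110111011100 | 1 | 0
 100 | 1111011101110111000 | 1 | 0
 101 | 1110111011101110000 | 1 | 0
 102 | 1101110111011100000 | 1 | 1
 103 | 1011101110111000001 | 1 | 0
 104 | 0111011101110000010 | 0 | 1
 105 | 1110111011100000101 | 1 | 0
 106 | 1101110111000001010 | 1 | 0
 107 | 1011101110000010100 | 1 | 0
 108 | 0111011100000101000 | 0 | 0
 109 | 1110111000001010000 | 1 | 0
 110 | 1101110000010100000 | 1 | 1
 111 | 1011100000101000001 | 1 | 0
 112 | 0111000001010000010 | 0 | 1
 113 | 1110000010100000101 | 1 | 0
 114 | 1100000101000001010 | 1 | 0
 115 | 1000001010000010100 | 1 | 0
 116 | 0000010100000101000 | 0 | 0
 117 | 0000101000001010000 | 0 | 1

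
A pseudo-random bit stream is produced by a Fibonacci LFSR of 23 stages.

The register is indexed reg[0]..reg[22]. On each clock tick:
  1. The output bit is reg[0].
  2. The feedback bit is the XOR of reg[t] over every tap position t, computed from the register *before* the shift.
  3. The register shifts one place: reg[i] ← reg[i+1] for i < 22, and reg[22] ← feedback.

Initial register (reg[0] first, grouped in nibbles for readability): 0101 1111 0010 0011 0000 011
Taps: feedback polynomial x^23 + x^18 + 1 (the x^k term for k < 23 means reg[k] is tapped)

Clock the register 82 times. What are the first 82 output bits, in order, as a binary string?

k : reg_k → out_k, fb_k
0: 01011111001000110000011 → 0, fb=0
1: 10111110010001100000110 → 1, fb=1
2: 01111100100011000001101 → 0, fb=0
3: 11111001000110000011010 → 1, fb=0
4: 11110010001100000110100 → 1, fb=0
5: 11100100011000001101000 → 1, fb=1
6: 11001000110000011010001 → 1, fb=0
7: 10010001100000110100010 → 1, fb=1
8: 00100011000001101000101 → 0, fb=0
9: 01000110000011010001010 → 0, fb=0
10: 10001100000110100010100 → 1, fb=0
11: 00011000001101000101000 → 0, fb=0
12: 00110000011010001010000 → 0, fb=1
13: 01100000110100010100001 → 0, fb=0
14: 11000001101000101000010 → 1, fb=1
15: 10000011010001010000101 → 1, fb=1
16: 00000110100010100001011 → 0, fb=0
17: 00001101000101000010110 → 0, fb=1
18: 00011010001010000101101 → 0, fb=0
19: 00110100010100001011010 → 0, fb=1
20: 01101000101000010110101 → 0, fb=1
21: 11010001010000101101011 → 1, fb=1
22: 10100010100001011010111 → 1, fb=0
23: 01000101000010110101110 → 0, fb=0
24: 10001010000101101011100 → 1, fb=0
25: 00010100001011010111000 → 0, fb=1
26: 00101000010110101110001 → 0, fb=1
27: 01010000101101011100011 → 0, fb=0
28: 10100001011010111000110 → 1, fb=1
29: 01000010110101110001101 → 0, fb=0
30: 10000101101011100011010 → 1, fb=0
31: 00001011010111000110100 → 0, fb=1
32: 00010110101110001101001 → 0, fb=0
33: 00101101011100011010010 → 0, fb=1
34: 01011010111000110100101 → 0, fb=0
35: 10110101110001101001010 → 1, fb=1
36: 01101011100011010010101 → 0, fb=1
37: 11010111000110100101011 → 1, fb=1
38: 10101110001101001010111 → 1, fb=0
39: 01011100011010010101110 → 0, fb=0
40: 10111000110100101011100 → 1, fb=0
41: 01110001101001010111000 → 0, fb=1
42: 11100011010010101110001 → 1, fb=0
43: 11000110100101011100010 → 1, fb=1
44: 10001101001010111000101 → 1, fb=1
45: 00011010010101110001011 → 0, fb=0
46: 00110100101011100010110 → 0, fb=1
47: 01101001010111000101101 → 0, fb=0
48: 11010010101110001011010 → 1, fb=0
49: 10100101011100010110100 → 1, fb=0
50: 01001010111000101101000 → 0, fb=0
51: 10010101110001011010000 → 1, fb=0
52: 00101011100010110100000 → 0, fb=0
53: 01010111000101101000000 → 0, fb=0
54: 10101110001011010000000 → 1, fb=1
55: 01011100010110100000001 → 0, fb=0
56: 10111000101101000000010 → 1, fb=1
57: 01110001011010000000101 → 0, fb=0
58: 11100010110100000001010 → 1, fb=1
59: 11000101101000000010101 → 1, fb=0
60: 10001011010000000101010 → 1, fb=1
61: 00010110100000001010101 → 0, fb=1
62: 00101101000000010101011 → 0, fb=0
63: 01011010000000101010110 → 0, fb=1
64: 10110100000001010101101 → 1, fb=1
65: 01101000000010101011011 → 0, fb=1
66: 11010000000101010110111 → 1, fb=0
67: 10100000001010101101110 → 1, fb=1
68: 01000000010101011011101 → 0, fb=1
69: 10000000101010110111011 → 1, fb=0
70: 00000001010101101110110 → 0, fb=1
71: 00000010101011011101101 → 0, fb=0
72: 00000101010110111011010 → 0, fb=1
73: 00001010101101110110101 → 0, fb=1
74: 00010101011011101101011 → 0, fb=0
75: 00101010110111011010110 → 0, fb=1
76: 01010101101110110101101 → 0, fb=0
77: 10101011011101101011010 → 1, fb=0
78: 01010110111011010110100 → 0, fb=1
79: 10101101110110101101001 → 1, fb=1
80: 01011011101101011010011 → 0, fb=1
81: 10110111011010110100111 → 1, fb=1

0101111100100011000001101000101000010110101110001101001010111000101101000000010101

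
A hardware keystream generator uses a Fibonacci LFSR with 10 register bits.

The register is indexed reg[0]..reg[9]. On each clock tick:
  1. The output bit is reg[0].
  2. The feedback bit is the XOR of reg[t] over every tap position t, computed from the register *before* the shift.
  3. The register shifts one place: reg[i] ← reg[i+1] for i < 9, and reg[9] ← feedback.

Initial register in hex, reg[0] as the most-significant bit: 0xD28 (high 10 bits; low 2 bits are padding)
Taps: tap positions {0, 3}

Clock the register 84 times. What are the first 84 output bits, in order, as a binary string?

step | reg (before) | out | fb
   0 | 1101001010 | 1 | 0
   1 | 1010010100 | 1 | 1
   2 | 0100101001 | 0 | 0
   3 | 1001010010 | 1 | 0
   4 | 0010100100 | 0 | 0
   5 | 0101001000 | 0 | 1
   6 | 1010010001 | 1 | 1
   7 | 0100100011 | 0 | 0
   8 | 1001000110 | 1 | 0
   9 | 0010001100 | 0 | 0
  10 | 0100011000 | 0 | 0
  11 | 1000110000 | 1 | 1
  12 | 0001100001 | 0 | 1
  13 | 0011000011 | 0 | 1
  14 | 0110000111 | 0 | 0
  15 | 1100001110 | 1 | 1
  16 | 1000011101 | 1 | 1
  17 | 0000111011 | 0 | 0
  18 | 0001110110 | 0 | 1
  19 | 0011101101 | 0 | 1
  20 | 0111011011 | 0 | 1
  21 | 1110110111 | 1 | 1
  22 | 1101101111 | 1 | 0
  23 | 1011011110 | 1 | 0
  24 | 0110111100 | 0 | 0
  25 | 1101111000 | 1 | 0
  26 | 1011110000 | 1 | 0
  27 | 0111100000 | 0 | 1
  28 | 1111000001 | 1 | 0
  29 | 1110000010 | 1 | 1
  30 | 1100000101 | 1 | 1
  31 | 1000001011 | 1 | 1
  32 | 0000010111 | 0 | 0
  33 | 0000101110 | 0 | 0
  34 | 0001011100 | 0 | 1
  35 | 0010111001 | 0 | 0
  36 | 0101110010 | 0 | 1
  37 | 1011100101 | 1 | 0
  38 | 0111001010 | 0 | 1
  39 | 1110010101 | 1 | 1
  40 | 1100101011 | 1 | 1
  41 | 1001010111 | 1 | 0
  42 | 0010101110 | 0 | 0
  43 | 0101011100 | 0 | 1
  44 | 1010111001 | 1 | 1
  45 | 0101110011 | 0 | 1
  46 | 1011100111 | 1 | 0
  47 | 0111001110 | 0 | 1
  48 | 1110011101 | 1 | 1
  49 | 1100111011 | 1 | 1
  50 | 1001110111 | 1 | 0
  51 | 0011101110 | 0 | 1
  52 | 0111011101 | 0 | 1
  53 | 1110111011 | 1 | 1
  54 | 1101110111 | 1 | 0
  55 | 1011101110 | 1 | 0
  56 | 0111011100 | 0 | 1
  57 | 1110111001 | 1 | 1
  58 | 1101110011 | 1 | 0
  59 | 1011100110 | 1 | 0
  60 | 0111001100 | 0 | 1
  61 | 1110011001 | 1 | 1
  62 | 1100110011 | 1 | 1
  63 | 1001100111 | 1 | 0
  64 | 0011001110 | 0 | 1
  65 | 0110011101 | 0 | 0
  66 | 1100111010 | 1 | 1
  67 | 1001110101 | 1 | 0
  68 | 0011101010 | 0 | 1
  69 | 0111010101 | 0 | 1
  70 | 1110101011 | 1 | 1
  71 | 1101010111 | 1 | 0
  72 | 1010101110 | 1 | 1
  73 | 0101011101 | 0 | 1
  74 | 1010111011 | 1 | 1
  75 | 0101110111 | 0 | 1
  76 | 1011101111 | 1 | 0
  77 | 0111011110 | 0 | 1
  78 | 1110111101 | 1 | 1
  79 | 1101111011 | 1 | 0
  80 | 1011110110 | 1 | 0
  81 | 0111101100 | 0 | 1
  82 | 1111011001 | 1 | 0
  83 | 1110110010 | 1 | 1

110100101001000110000111011011110000010111001010111001110111011100110011101010111011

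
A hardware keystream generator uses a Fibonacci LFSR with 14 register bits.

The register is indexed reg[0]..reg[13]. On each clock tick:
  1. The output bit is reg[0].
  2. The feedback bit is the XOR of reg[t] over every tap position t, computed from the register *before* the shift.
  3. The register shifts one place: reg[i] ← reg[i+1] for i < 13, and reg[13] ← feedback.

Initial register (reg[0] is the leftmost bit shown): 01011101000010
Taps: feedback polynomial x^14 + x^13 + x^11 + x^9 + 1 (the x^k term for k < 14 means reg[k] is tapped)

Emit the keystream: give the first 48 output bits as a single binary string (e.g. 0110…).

010111010000100000100001111000101000001010001010

step | reg (before) | out | fb
   0 | 01011101000010 | 0 | 0
   1 | 10111010000100 | 1 | 0
   2 | 01110100001000 | 0 | 0
   3 | 11101000010000 | 1 | 0
   4 | 11010000100000 | 1 | 1
   5 | 10100001000001 | 1 | 0
   6 | 01000010000010 | 0 | 0
   7 | 10000100000100 | 1 | 0
   8 | 00001000001000 | 0 | 0
   9 | 00010000010000 | 0 | 1
  10 | 00100000100001 | 0 | 1
  11 | 01000001000011 | 0 | 1
  12 | 10000010000111 | 1 | 1
  13 | 00000100001111 | 0 | 0
  14 | 00001000011110 | 0 | 0
  15 | 00010000111100 | 0 | 0
  16 | 00100001111000 | 0 | 1
  17 | 01000011110001 | 0 | 0
  18 | 10000111100010 | 1 | 1
  19 | 00001111000101 | 0 | 0
  20 | 00011110001010 | 0 | 0
  21 | 00111100010100 | 0 | 0
  22 | 01111000101000 | 0 | 0
  23 | 11110001010000 | 1 | 0
  24 | 11100010100000 | 1 | 1
  25 | 11000101000001 | 1 | 0
  26 | 10001010000010 | 1 | 1
  27 | 00010100000101 | 0 | 0
  28 | 00101000001010 | 0 | 0
  29 | 01010000010100 | 0 | 0
  30 | 10100000101000 | 1 | 1
  31 | 01000001010001 | 0 | 0
  32 | 10000010100010 | 1 | 1
  33 | 00000101000101 | 0 | 0
  34 | 00001010001010 | 0 | 0
  35 | 00010100010100 | 0 | 0
  36 | 00101000101000 | 0 | 0
  37 | 01010001010000 | 0 | 1
  38 | 10100010100001 | 1 | 0
  39 | 01000101000010 | 0 | 0
  40 | 10001010000100 | 1 | 0
  41 | 00010100001000 | 0 | 0
  42 | 00101000010000 | 0 | 1
  43 | 01010000100001 | 0 | 1
  44 | 10100001000011 | 1 | 0
  45 | 01000010000110 | 0 | 1
  46 | 10000100001101 | 1 | 1
  47 | 00001000011011 | 0 | 0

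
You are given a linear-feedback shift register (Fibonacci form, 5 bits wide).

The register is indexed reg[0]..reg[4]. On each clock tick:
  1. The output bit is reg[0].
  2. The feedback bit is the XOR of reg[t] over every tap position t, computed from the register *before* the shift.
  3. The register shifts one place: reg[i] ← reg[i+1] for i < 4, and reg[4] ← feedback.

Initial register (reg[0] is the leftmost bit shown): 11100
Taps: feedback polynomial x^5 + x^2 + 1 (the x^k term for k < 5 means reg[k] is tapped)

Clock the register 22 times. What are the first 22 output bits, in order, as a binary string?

1110001101110101000010

k : reg_k → out_k, fb_k
0: 11100 → 1, fb=0
1: 11000 → 1, fb=1
2: 10001 → 1, fb=1
3: 00011 → 0, fb=0
4: 00110 → 0, fb=1
5: 01101 → 0, fb=1
6: 11011 → 1, fb=1
7: 10111 → 1, fb=0
8: 01110 → 0, fb=1
9: 11101 → 1, fb=0
10: 11010 → 1, fb=1
11: 10101 → 1, fb=0
12: 01010 → 0, fb=0
13: 10100 → 1, fb=0
14: 01000 → 0, fb=0
15: 10000 → 1, fb=1
16: 00001 → 0, fb=0
17: 00010 → 0, fb=0
18: 00100 → 0, fb=1
19: 01001 → 0, fb=0
20: 10010 → 1, fb=1
21: 00101 → 0, fb=1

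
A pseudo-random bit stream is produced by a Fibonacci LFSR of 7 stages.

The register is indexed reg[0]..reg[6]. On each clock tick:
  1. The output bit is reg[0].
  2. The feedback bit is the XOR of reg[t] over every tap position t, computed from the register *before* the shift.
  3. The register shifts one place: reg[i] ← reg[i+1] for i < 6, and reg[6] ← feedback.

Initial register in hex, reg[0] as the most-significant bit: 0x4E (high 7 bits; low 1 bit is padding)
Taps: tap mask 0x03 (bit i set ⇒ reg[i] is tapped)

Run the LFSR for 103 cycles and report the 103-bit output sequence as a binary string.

step | reg (before) | out | fb
   0 | 0100111 | 0 | 1
   1 | 1001111 | 1 | 1
   2 | 0011111 | 0 | 0
   3 | 0111110 | 0 | 1
   4 | 1111101 | 1 | 0
   5 | 1111010 | 1 | 0
   6 | 1110100 | 1 | 0
   7 | 1101000 | 1 | 0
   8 | 1010000 | 1 | 1
   9 | 0100001 | 0 | 1
  10 | 1000011 | 1 | 1
  11 | 0000111 | 0 | 0
  12 | 0001110 | 0 | 0
  13 | 0011100 | 0 | 0
  14 | 0111000 | 0 | 1
  15 | 1110001 | 1 | 0
  16 | 1100010 | 1 | 0
  17 | 1000100 | 1 | 1
  18 | 0001001 | 0 | 0
  19 | 0010010 | 0 | 0
  20 | 0100100 | 0 | 1
  21 | 1001001 | 1 | 1
  22 | 0010011 | 0 | 0
  23 | 0100110 | 0 | 1
  24 | 1001101 | 1 | 1
  25 | 0011011 | 0 | 0
  26 | 0110110 | 0 | 1
  27 | 1101101 | 1 | 0
  28 | 1011010 | 1 | 1
  29 | 0110101 | 0 | 1
  30 | 1101011 | 1 | 0
  31 | 1010110 | 1 | 1
  32 | 0101101 | 0 | 1
  33 | 1011011 | 1 | 1
  34 | 0110111 | 0 | 1
  35 | 1101111 | 1 | 0
  36 | 1011110 | 1 | 1
  37 | 0111101 | 0 | 1
  38 | 1111011 | 1 | 0
  39 | 1110110 | 1 | 0
  40 | 1101100 | 1 | 0
  41 | 1011000 | 1 | 1
  42 | 0110001 | 0 | 1
  43 | 1100011 | 1 | 0
  44 | 1000110 | 1 | 1
  45 | 0001101 | 0 | 0
  46 | 0011010 | 0 | 0
  47 | 0110100 | 0 | 1
  48 | 1101001 | 1 | 0
  49 | 1010010 | 1 | 1
  50 | 0100101 | 0 | 1
  51 | 1001011 | 1 | 1
  52 | 0010111 | 0 | 0
  53 | 0101110 | 0 | 1
  54 | 1011101 | 1 | 1
  55 | 0111011 | 0 | 1
  56 | 1110111 | 1 | 0
  57 | 1101110 | 1 | 0
  58 | 1011100 | 1 | 1
  59 | 0111001 | 0 | 1
  60 | 1110011 | 1 | 0
  61 | 1100110 | 1 | 0
  62 | 1001100 | 1 | 1
  63 | 0011001 | 0 | 0
  64 | 0110010 | 0 | 1
  65 | 1100101 | 1 | 0
  66 | 1001010 | 1 | 1
  67 | 0010101 | 0 | 0
  68 | 0101010 | 0 | 1
  69 | 1010101 | 1 | 1
  70 | 0101011 | 0 | 1
  71 | 1010111 | 1 | 1
  72 | 0101111 | 0 | 1
  73 | 1011111 | 1 | 1
  74 | 0111111 | 0 | 1
  75 | 1111111 | 1 | 0
  76 | 1111110 | 1 | 0
  77 | 1111100 | 1 | 0
  78 | 1111000 | 1 | 0
  79 | 1110000 | 1 | 0
  80 | 1100000 | 1 | 0
  81 | 1000000 | 1 | 1
  82 | 0000001 | 0 | 0
  83 | 0000010 | 0 | 0
  84 | 0000100 | 0 | 0
  85 | 0001000 | 0 | 0
  86 | 0010000 | 0 | 0
  87 | 0100000 | 0 | 1
  88 | 1000001 | 1 | 1
  89 | 0000011 | 0 | 0
  90 | 0000110 | 0 | 0
  91 | 0001100 | 0 | 0
  92 | 0011000 | 0 | 0
  93 | 0110000 | 0 | 1
  94 | 1100001 | 1 | 0
  95 | 1000010 | 1 | 1
  96 | 0000101 | 0 | 0
  97 | 0001010 | 0 | 0
  98 | 0010100 | 0 | 0
  99 | 0101000 | 0 | 1
 100 | 1010001 | 1 | 1
 101 | 0100011 | 0 | 1
 102 | 1000111 | 1 | 1

0100111110100001110001001001101101011011110110001101001011101110011001010101111111000000100000110000101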